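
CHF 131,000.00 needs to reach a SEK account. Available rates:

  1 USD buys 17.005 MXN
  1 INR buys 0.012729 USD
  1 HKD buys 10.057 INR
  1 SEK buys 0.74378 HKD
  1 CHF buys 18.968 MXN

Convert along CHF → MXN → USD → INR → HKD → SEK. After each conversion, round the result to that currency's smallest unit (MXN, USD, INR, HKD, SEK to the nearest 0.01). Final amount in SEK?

SEK 1,534,648.67

CHF 131,000.00 × 18.968 = MXN 2,484,808.00
MXN 2,484,808.00 ÷ 17.005 = USD 146,122.20
USD 146,122.20 ÷ 0.012729 = INR 11,479,472.07
INR 11,479,472.07 ÷ 10.057 = HKD 1,141,440.99
HKD 1,141,440.99 ÷ 0.74378 = SEK 1,534,648.67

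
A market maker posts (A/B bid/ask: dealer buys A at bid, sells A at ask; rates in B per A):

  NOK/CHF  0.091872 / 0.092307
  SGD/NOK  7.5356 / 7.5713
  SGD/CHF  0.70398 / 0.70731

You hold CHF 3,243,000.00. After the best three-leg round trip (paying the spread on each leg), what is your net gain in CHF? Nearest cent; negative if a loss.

Net profit: CHF 23,646.79

Best loop CHF → NOK → SGD → CHF:
CHF 3,243,000.00 ÷ 0.092307 (buy NOK at ask) = NOK 35,132,763.50
NOK 35,132,763.50 ÷ 7.5713 (buy SGD at ask) = SGD 4,640,255.11
SGD 4,640,255.11 × 0.70398 (sell SGD at bid) = CHF 3,266,646.79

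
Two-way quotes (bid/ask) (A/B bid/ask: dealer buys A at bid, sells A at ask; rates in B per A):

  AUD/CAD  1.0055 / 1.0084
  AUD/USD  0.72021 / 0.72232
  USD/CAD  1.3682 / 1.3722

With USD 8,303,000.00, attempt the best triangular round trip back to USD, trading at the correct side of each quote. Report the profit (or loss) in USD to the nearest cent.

Net profit: USD 120,063.17

Best loop USD → AUD → CAD → USD:
USD 8,303,000.00 ÷ 0.72232 (buy AUD at ask) = AUD 11,494,905.31
AUD 11,494,905.31 × 1.0055 (sell AUD at bid) = CAD 11,558,127.28
CAD 11,558,127.28 ÷ 1.3722 (buy USD at ask) = USD 8,423,063.17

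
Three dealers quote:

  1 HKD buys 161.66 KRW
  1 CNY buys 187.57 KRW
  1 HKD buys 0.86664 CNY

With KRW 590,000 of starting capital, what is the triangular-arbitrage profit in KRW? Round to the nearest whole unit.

Profit: KRW 3,269

Profitable loop is KRW → HKD → CNY → KRW:
KRW 590,000 ÷ 161.66 = HKD 3,649.64
HKD 3,649.64 × 0.86664 = CNY 3,162.92
CNY 3,162.92 × 187.57 = KRW 593,269
Profit = KRW 593,269 − KRW 590,000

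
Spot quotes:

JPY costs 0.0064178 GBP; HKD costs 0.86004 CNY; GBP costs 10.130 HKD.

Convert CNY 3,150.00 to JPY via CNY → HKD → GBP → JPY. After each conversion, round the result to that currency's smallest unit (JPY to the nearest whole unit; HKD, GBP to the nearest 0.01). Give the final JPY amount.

CNY 3,150.00 ÷ 0.86004 = HKD 3,662.62
HKD 3,662.62 ÷ 10.130 = GBP 361.56
GBP 361.56 ÷ 0.0064178 = JPY 56,337

JPY 56,337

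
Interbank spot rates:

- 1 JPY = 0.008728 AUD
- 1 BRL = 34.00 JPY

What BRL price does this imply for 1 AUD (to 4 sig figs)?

1 AUD ÷ 0.008728 = 114.574 JPY
114.574 JPY ÷ 34.00 = 3.36982 BRL

AUD/BRL = 3.370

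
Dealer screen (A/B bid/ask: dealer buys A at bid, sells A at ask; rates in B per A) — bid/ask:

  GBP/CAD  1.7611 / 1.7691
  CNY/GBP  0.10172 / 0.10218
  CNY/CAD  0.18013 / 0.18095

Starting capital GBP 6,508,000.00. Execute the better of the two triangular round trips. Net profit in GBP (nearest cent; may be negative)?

Net result: GBP -22,920.38 (no profitable arbitrage after spreads)

Best loop GBP → CNY → CAD → GBP:
GBP 6,508,000.00 ÷ 0.10218 (buy CNY at ask) = CNY 63,691,524.76
CNY 63,691,524.76 × 0.18013 (sell CNY at bid) = CAD 11,472,754.36
CAD 11,472,754.36 ÷ 1.7691 (buy GBP at ask) = GBP 6,485,079.62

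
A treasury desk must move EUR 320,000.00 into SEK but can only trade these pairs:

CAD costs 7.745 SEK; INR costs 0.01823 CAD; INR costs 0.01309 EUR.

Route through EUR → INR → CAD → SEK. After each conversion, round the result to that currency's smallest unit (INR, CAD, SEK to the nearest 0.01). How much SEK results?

SEK 3,451,583.80

EUR 320,000.00 ÷ 0.01309 = INR 24,446,142.09
INR 24,446,142.09 × 0.01823 = CAD 445,653.17
CAD 445,653.17 × 7.745 = SEK 3,451,583.80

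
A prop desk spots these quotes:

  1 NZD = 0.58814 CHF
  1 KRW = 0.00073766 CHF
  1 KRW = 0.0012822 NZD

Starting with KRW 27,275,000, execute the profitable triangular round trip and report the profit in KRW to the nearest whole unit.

Profit: KRW 608,354

Profitable loop is KRW → NZD → CHF → KRW:
KRW 27,275,000 × 0.0012822 = NZD 34,972.01
NZD 34,972.01 × 0.58814 = CHF 20,568.44
CHF 20,568.44 ÷ 0.00073766 = KRW 27,883,354
Profit = KRW 27,883,354 − KRW 27,275,000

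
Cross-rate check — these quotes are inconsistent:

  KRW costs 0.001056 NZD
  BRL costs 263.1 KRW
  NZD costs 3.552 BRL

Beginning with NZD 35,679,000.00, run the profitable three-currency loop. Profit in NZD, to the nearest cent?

Profitable loop is NZD → KRW → BRL → NZD:
NZD 35,679,000.00 ÷ 0.001056 = KRW 33,786,931,818
KRW 33,786,931,818 ÷ 263.1 = BRL 128,418,593.00
BRL 128,418,593.00 ÷ 3.552 = NZD 36,153,883.16
Profit = NZD 36,153,883.16 − NZD 35,679,000.00

Profit: NZD 474,883.16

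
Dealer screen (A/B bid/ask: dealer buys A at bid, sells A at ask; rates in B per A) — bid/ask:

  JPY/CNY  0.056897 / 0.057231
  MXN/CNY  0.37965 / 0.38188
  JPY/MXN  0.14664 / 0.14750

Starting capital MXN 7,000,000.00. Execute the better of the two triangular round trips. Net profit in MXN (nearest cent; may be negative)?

Net profit: MXN 70,798.71

Best loop MXN → JPY → CNY → MXN:
MXN 7,000,000.00 ÷ 0.14750 (buy JPY at ask) = JPY 47,457,627
JPY 47,457,627 × 0.056897 (sell JPY at bid) = CNY 2,700,196.61
CNY 2,700,196.61 ÷ 0.38188 (buy MXN at ask) = MXN 7,070,798.71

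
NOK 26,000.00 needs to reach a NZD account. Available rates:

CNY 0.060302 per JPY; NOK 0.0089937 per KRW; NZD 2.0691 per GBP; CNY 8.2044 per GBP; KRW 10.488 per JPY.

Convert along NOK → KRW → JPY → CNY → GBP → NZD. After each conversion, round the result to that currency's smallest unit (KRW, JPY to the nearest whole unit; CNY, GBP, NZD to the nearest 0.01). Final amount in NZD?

NOK 26,000.00 ÷ 0.0089937 = KRW 2,890,913
KRW 2,890,913 ÷ 10.488 = JPY 275,640
JPY 275,640 × 0.060302 = CNY 16,621.64
CNY 16,621.64 ÷ 8.2044 = GBP 2,025.94
GBP 2,025.94 × 2.0691 = NZD 4,191.87

NZD 4,191.87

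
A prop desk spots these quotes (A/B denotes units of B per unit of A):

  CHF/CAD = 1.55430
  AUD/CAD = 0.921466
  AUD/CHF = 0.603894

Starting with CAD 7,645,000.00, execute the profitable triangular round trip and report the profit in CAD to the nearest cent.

Profitable loop is CAD → AUD → CHF → CAD:
CAD 7,645,000.00 ÷ 0.921466 = AUD 8,296,562.22
AUD 8,296,562.22 × 0.603894 = CHF 5,010,244.14
CHF 5,010,244.14 × 1.55430 = CAD 7,787,422.47
Profit = CAD 7,787,422.47 − CAD 7,645,000.00

Profit: CAD 142,422.47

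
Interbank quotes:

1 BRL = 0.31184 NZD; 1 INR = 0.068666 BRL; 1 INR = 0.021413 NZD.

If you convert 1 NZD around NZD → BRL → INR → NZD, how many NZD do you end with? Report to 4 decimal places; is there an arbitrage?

1.0000 (no arbitrage)

Around NZD → BRL → INR → NZD: 1 ÷ 0.31184 ÷ 0.068666 × 0.021413 = 1.000009
Product ≈ 1 (deviation 0.001%, within rounding noise).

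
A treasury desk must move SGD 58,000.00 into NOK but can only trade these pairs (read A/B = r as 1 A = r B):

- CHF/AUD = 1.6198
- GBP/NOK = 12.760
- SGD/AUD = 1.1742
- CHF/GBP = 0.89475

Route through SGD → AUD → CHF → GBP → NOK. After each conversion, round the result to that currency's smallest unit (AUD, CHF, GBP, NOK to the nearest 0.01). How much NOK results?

SGD 58,000.00 × 1.1742 = AUD 68,103.60
AUD 68,103.60 ÷ 1.6198 = CHF 42,044.45
CHF 42,044.45 × 0.89475 = GBP 37,619.27
GBP 37,619.27 × 12.760 = NOK 480,021.89

NOK 480,021.89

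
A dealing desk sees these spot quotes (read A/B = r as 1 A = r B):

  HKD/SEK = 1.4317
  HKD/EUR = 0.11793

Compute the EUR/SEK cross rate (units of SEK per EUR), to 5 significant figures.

EUR/SEK = 12.140

1 EUR ÷ 0.11793 = 8.47961 HKD
8.47961 HKD × 1.4317 = 12.1403 SEK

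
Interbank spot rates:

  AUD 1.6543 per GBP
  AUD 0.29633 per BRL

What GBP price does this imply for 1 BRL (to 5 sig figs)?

1 BRL × 0.29633 = 0.29633 AUD
0.29633 AUD ÷ 1.6543 = 0.179127 GBP

BRL/GBP = 0.17913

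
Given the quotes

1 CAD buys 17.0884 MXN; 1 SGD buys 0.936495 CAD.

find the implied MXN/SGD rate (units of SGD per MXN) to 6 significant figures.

1 MXN ÷ 17.0884 = 0.0585192 CAD
0.0585192 CAD ÷ 0.936495 = 0.0624875 SGD

MXN/SGD = 0.0624875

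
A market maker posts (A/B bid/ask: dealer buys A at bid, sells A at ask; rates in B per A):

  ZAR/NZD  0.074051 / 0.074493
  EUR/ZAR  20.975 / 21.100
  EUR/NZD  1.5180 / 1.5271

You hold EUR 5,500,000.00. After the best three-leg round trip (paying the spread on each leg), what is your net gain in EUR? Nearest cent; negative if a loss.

Best loop EUR → ZAR → NZD → EUR:
EUR 5,500,000.00 × 20.975 (sell EUR at bid) = ZAR 115,362,500.00
ZAR 115,362,500.00 × 0.074051 (sell ZAR at bid) = NZD 8,542,708.49
NZD 8,542,708.49 ÷ 1.5271 (buy EUR at ask) = EUR 5,594,072.74

Net profit: EUR 94,072.74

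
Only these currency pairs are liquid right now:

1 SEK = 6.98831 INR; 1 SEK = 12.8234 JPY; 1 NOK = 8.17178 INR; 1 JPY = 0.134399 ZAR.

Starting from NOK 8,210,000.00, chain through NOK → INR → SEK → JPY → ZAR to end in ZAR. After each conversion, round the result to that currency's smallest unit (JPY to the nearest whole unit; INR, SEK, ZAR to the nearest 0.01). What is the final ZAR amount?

NOK 8,210,000.00 × 8.17178 = INR 67,090,313.80
INR 67,090,313.80 ÷ 6.98831 = SEK 9,600,363.15
SEK 9,600,363.15 × 12.8234 = JPY 123,109,297
JPY 123,109,297 × 0.134399 = ZAR 16,545,766.41

ZAR 16,545,766.41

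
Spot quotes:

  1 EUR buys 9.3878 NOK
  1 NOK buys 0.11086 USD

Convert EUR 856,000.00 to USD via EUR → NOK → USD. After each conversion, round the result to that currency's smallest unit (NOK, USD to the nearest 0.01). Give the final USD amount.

USD 890,866.17

EUR 856,000.00 × 9.3878 = NOK 8,035,956.80
NOK 8,035,956.80 × 0.11086 = USD 890,866.17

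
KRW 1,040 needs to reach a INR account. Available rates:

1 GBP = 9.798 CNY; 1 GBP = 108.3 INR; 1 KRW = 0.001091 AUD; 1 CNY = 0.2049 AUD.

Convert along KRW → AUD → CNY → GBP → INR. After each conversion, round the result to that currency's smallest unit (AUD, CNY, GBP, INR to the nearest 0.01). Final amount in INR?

INR 60.65

KRW 1,040 × 0.001091 = AUD 1.13
AUD 1.13 ÷ 0.2049 = CNY 5.51
CNY 5.51 ÷ 9.798 = GBP 0.56
GBP 0.56 × 108.3 = INR 60.65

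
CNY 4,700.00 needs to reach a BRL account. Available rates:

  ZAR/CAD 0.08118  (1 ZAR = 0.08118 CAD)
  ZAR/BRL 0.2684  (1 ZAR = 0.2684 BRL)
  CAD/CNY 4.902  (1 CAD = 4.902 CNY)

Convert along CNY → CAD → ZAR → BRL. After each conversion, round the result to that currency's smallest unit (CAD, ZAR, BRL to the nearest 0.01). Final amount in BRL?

CNY 4,700.00 ÷ 4.902 = CAD 958.79
CAD 958.79 ÷ 0.08118 = ZAR 11,810.67
ZAR 11,810.67 × 0.2684 = BRL 3,169.98

BRL 3,169.98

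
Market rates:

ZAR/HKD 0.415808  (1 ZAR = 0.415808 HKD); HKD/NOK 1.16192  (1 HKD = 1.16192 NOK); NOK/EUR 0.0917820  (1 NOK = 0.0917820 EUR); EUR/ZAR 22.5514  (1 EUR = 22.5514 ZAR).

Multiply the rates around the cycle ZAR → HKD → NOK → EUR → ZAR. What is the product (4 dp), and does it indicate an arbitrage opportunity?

1.0000 (no arbitrage)

Around ZAR → HKD → NOK → EUR → ZAR: 1 × 0.415808 × 1.16192 × 0.0917820 × 22.5514 = 1.000000
Product ≈ 1 (deviation 0.000%, within rounding noise).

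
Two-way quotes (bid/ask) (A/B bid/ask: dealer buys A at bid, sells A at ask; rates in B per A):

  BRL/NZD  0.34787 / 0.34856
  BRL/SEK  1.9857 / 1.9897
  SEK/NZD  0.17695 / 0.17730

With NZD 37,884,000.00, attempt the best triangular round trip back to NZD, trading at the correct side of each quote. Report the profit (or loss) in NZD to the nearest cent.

Net profit: NZD 305,369.10

Best loop NZD → BRL → SEK → NZD:
NZD 37,884,000.00 ÷ 0.34856 (buy BRL at ask) = BRL 108,687,170.07
BRL 108,687,170.07 × 1.9857 (sell BRL at bid) = SEK 215,820,113.61
SEK 215,820,113.61 × 0.17695 (sell SEK at bid) = NZD 38,189,369.10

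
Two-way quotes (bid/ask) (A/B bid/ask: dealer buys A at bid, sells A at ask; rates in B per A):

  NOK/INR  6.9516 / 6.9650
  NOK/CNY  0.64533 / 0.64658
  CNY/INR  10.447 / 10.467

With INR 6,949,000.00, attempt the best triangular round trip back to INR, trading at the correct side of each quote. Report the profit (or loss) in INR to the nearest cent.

Best loop INR → CNY → NOK → INR:
INR 6,949,000.00 ÷ 10.467 (buy CNY at ask) = CNY 663,896.05
CNY 663,896.05 ÷ 0.64658 (buy NOK at ask) = NOK 1,026,780.99
NOK 1,026,780.99 × 6.9516 (sell NOK at bid) = INR 7,137,770.75

Net profit: INR 188,770.75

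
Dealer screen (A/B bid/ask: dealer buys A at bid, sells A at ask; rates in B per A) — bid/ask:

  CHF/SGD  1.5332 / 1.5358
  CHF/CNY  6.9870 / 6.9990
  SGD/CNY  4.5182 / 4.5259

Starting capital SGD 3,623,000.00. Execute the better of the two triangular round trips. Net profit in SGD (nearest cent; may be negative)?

Net profit: SGD 18,828.25

Best loop SGD → CHF → CNY → SGD:
SGD 3,623,000.00 ÷ 1.5358 (buy CHF at ask) = CHF 2,359,031.12
CHF 2,359,031.12 × 6.9870 (sell CHF at bid) = CNY 16,482,550.46
CNY 16,482,550.46 ÷ 4.5259 (buy SGD at ask) = SGD 3,641,828.25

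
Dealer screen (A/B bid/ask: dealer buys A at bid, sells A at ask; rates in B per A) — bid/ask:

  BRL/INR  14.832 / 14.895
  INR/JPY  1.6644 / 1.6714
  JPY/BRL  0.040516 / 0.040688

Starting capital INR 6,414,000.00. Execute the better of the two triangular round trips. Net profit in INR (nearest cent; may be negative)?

Net profit: INR 1,240.50

Best loop INR → JPY → BRL → INR:
INR 6,414,000.00 × 1.6644 (sell INR at bid) = JPY 10,675,462
JPY 10,675,462 × 0.040516 (sell JPY at bid) = BRL 432,527.00
BRL 432,527.00 × 14.832 (sell BRL at bid) = INR 6,415,240.50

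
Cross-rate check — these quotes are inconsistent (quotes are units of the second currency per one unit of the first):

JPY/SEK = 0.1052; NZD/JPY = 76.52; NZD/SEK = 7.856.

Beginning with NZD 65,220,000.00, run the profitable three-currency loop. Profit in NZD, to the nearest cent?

Profit: NZD 1,609,778.37

Profitable loop is NZD → JPY → SEK → NZD:
NZD 65,220,000.00 × 76.52 = JPY 4,990,634,400
JPY 4,990,634,400 × 0.1052 = SEK 525,014,738.88
SEK 525,014,738.88 ÷ 7.856 = NZD 66,829,778.37
Profit = NZD 66,829,778.37 − NZD 65,220,000.00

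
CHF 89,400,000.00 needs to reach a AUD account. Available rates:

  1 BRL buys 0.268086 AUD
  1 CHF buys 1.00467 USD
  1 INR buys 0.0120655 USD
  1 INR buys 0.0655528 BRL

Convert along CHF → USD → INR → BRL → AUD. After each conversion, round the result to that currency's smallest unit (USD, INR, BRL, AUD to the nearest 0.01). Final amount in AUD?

AUD 130,822,068.15

CHF 89,400,000.00 × 1.00467 = USD 89,817,498.00
USD 89,817,498.00 ÷ 0.0120655 = INR 7,444,158,799.88
INR 7,444,158,799.88 × 0.0655528 = BRL 487,985,452.98
BRL 487,985,452.98 × 0.268086 = AUD 130,822,068.15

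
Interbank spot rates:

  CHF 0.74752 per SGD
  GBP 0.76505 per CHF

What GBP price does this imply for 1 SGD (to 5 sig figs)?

SGD/GBP = 0.57189

1 SGD × 0.74752 = 0.74752 CHF
0.74752 CHF × 0.76505 = 0.57189 GBP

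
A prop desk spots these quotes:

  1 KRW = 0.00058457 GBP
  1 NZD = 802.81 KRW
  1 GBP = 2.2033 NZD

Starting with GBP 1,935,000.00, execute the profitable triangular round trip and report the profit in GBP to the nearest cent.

Profit: GBP 65,801.02

Profitable loop is GBP → NZD → KRW → GBP:
GBP 1,935,000.00 × 2.2033 = NZD 4,263,385.50
NZD 4,263,385.50 × 802.81 = KRW 3,422,688,513
KRW 3,422,688,513 × 0.00058457 = GBP 2,000,801.02
Profit = GBP 2,000,801.02 − GBP 1,935,000.00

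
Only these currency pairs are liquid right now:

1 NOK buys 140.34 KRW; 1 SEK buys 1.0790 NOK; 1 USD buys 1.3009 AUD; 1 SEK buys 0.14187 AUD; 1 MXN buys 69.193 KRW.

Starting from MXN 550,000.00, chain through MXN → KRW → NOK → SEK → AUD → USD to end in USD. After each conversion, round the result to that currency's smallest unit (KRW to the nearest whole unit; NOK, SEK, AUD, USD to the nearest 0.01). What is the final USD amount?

MXN 550,000.00 × 69.193 = KRW 38,056,150
KRW 38,056,150 ÷ 140.34 = NOK 271,171.08
NOK 271,171.08 ÷ 1.0790 = SEK 251,317.03
SEK 251,317.03 × 0.14187 = AUD 35,654.35
AUD 35,654.35 ÷ 1.3009 = USD 27,407.45

USD 27,407.45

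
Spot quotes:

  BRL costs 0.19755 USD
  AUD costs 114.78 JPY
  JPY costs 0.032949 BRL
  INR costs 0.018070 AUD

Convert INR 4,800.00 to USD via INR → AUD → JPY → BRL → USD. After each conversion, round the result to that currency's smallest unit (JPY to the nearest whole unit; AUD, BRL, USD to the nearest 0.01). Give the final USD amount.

INR 4,800.00 × 0.018070 = AUD 86.74
AUD 86.74 × 114.78 = JPY 9,956
JPY 9,956 × 0.032949 = BRL 328.04
BRL 328.04 × 0.19755 = USD 64.80

USD 64.80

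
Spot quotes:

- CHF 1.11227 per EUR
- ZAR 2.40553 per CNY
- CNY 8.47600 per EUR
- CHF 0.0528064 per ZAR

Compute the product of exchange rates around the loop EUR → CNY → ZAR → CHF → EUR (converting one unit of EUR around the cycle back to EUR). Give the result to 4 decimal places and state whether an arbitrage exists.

Around EUR → CNY → ZAR → CHF → EUR: 1 × 8.47600 × 2.40553 × 0.0528064 ÷ 1.11227 = 0.968006
Product < 1; profitable direction is EUR → CHF → ZAR → CNY → EUR.

0.9680 (arbitrage exists)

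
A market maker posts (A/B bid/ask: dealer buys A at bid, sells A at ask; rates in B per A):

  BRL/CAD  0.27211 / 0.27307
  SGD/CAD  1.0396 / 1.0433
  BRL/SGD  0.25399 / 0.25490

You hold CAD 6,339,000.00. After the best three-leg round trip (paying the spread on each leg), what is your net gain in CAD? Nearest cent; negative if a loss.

Net profit: CAD 147,138.40

Best loop CAD → SGD → BRL → CAD:
CAD 6,339,000.00 ÷ 1.0433 (buy SGD at ask) = SGD 6,075,912.97
SGD 6,075,912.97 ÷ 0.25490 (buy BRL at ask) = BRL 23,836,457.31
BRL 23,836,457.31 × 0.27211 (sell BRL at bid) = CAD 6,486,138.40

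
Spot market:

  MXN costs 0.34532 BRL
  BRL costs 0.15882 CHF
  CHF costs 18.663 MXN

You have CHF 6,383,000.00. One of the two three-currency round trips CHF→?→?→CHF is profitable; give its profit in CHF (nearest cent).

Profitable loop is CHF → MXN → BRL → CHF:
CHF 6,383,000.00 × 18.663 = MXN 119,125,929.00
MXN 119,125,929.00 × 0.34532 = BRL 41,136,565.80
BRL 41,136,565.80 × 0.15882 = CHF 6,533,309.38
Profit = CHF 6,533,309.38 − CHF 6,383,000.00

Profit: CHF 150,309.38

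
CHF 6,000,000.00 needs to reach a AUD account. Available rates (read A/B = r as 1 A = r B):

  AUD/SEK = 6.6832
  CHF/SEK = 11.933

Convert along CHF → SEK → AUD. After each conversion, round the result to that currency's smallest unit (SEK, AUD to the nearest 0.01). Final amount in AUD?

CHF 6,000,000.00 × 11.933 = SEK 71,598,000.00
SEK 71,598,000.00 ÷ 6.6832 = AUD 10,713,131.43

AUD 10,713,131.43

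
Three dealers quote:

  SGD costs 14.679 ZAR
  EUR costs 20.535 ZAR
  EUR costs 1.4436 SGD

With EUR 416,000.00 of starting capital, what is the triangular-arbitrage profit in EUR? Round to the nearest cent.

Profitable loop is EUR → SGD → ZAR → EUR:
EUR 416,000.00 × 1.4436 = SGD 600,537.60
SGD 600,537.60 × 14.679 = ZAR 8,815,291.43
ZAR 8,815,291.43 ÷ 20.535 = EUR 429,281.30
Profit = EUR 429,281.30 − EUR 416,000.00

Profit: EUR 13,281.30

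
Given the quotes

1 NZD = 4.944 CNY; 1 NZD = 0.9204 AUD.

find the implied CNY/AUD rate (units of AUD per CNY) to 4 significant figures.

1 CNY ÷ 4.944 = 0.202265 NZD
0.202265 NZD × 0.9204 = 0.186165 AUD

CNY/AUD = 0.1862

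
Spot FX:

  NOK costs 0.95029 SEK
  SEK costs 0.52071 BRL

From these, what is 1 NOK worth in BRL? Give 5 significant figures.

1 NOK × 0.95029 = 0.95029 SEK
0.95029 SEK × 0.52071 = 0.494826 BRL

NOK/BRL = 0.49483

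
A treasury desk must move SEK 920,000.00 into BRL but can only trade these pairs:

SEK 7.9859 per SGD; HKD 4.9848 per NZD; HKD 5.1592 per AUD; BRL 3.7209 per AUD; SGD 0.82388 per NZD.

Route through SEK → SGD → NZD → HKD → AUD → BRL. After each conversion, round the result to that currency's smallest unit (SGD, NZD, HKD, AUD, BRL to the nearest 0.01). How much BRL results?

BRL 502,705.20

SEK 920,000.00 ÷ 7.9859 = SGD 115,203.05
SGD 115,203.05 ÷ 0.82388 = NZD 139,829.89
NZD 139,829.89 × 4.9848 = HKD 697,024.04
HKD 697,024.04 ÷ 5.1592 = AUD 135,103.12
AUD 135,103.12 × 3.7209 = BRL 502,705.20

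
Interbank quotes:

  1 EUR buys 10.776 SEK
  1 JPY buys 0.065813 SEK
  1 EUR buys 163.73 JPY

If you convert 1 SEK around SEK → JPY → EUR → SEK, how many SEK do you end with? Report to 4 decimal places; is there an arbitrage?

Around SEK → JPY → EUR → SEK: 1 ÷ 0.065813 ÷ 163.73 × 10.776 = 1.000041
Product ≈ 1 (deviation 0.004%, within rounding noise).

1.0000 (no arbitrage)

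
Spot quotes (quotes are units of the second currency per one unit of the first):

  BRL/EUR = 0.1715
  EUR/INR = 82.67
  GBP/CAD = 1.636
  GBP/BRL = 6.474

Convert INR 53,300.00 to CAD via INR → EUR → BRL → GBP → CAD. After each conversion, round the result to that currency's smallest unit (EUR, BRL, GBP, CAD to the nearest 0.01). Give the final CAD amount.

CAD 950.01

INR 53,300.00 ÷ 82.67 = EUR 644.73
EUR 644.73 ÷ 0.1715 = BRL 3,759.36
BRL 3,759.36 ÷ 6.474 = GBP 580.69
GBP 580.69 × 1.636 = CAD 950.01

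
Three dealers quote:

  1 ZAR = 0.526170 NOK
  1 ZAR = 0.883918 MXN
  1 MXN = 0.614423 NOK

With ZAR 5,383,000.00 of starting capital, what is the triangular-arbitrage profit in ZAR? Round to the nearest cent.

Profitable loop is ZAR → MXN → NOK → ZAR:
ZAR 5,383,000.00 × 0.883918 = MXN 4,758,130.59
MXN 4,758,130.59 × 0.614423 = NOK 2,923,504.87
NOK 2,923,504.87 ÷ 0.526170 = ZAR 5,556,198.33
Profit = ZAR 5,556,198.33 − ZAR 5,383,000.00

Profit: ZAR 173,198.33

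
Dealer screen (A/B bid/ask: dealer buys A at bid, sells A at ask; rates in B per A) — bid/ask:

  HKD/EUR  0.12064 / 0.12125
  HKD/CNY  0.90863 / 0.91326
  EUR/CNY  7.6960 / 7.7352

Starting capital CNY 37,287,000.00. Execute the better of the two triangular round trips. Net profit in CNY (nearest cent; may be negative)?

Net profit: CNY 619,998.14

Best loop CNY → HKD → EUR → CNY:
CNY 37,287,000.00 ÷ 0.91326 (buy HKD at ask) = HKD 40,828,460.68
HKD 40,828,460.68 × 0.12064 (sell HKD at bid) = EUR 4,925,545.50
EUR 4,925,545.50 × 7.6960 (sell EUR at bid) = CNY 37,906,998.14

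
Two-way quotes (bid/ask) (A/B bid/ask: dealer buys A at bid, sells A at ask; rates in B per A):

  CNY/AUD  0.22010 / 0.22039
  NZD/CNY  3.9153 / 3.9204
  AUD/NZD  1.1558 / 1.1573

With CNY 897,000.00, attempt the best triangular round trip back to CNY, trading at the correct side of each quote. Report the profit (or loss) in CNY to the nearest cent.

Best loop CNY → NZD → AUD → CNY:
CNY 897,000.00 ÷ 3.9204 (buy NZD at ask) = NZD 228,803.18
NZD 228,803.18 ÷ 1.1573 (buy AUD at ask) = AUD 197,704.30
AUD 197,704.30 ÷ 0.22039 (buy CNY at ask) = CNY 897,065.64

Net profit: CNY 65.64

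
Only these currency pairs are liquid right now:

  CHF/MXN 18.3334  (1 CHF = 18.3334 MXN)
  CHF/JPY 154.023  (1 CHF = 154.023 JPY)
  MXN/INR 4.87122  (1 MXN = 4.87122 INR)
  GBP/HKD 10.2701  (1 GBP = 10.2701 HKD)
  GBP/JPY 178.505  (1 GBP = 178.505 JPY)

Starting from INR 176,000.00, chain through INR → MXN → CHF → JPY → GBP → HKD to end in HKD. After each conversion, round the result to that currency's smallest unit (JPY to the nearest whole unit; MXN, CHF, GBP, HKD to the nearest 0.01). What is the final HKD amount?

INR 176,000.00 ÷ 4.87122 = MXN 36,130.58
MXN 36,130.58 ÷ 18.3334 = CHF 1,970.75
CHF 1,970.75 × 154.023 = JPY 303,541
JPY 303,541 ÷ 178.505 = GBP 1,700.46
GBP 1,700.46 × 10.2701 = HKD 17,463.89

HKD 17,463.89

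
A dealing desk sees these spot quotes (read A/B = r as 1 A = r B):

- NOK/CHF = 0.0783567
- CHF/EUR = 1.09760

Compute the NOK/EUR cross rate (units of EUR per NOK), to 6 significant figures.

NOK/EUR = 0.0860043

1 NOK × 0.0783567 = 0.0783567 CHF
0.0783567 CHF × 1.09760 = 0.0860043 EUR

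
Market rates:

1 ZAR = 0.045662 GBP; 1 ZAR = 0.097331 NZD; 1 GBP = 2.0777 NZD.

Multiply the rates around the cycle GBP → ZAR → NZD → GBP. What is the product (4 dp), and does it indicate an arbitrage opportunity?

1.0259 (arbitrage exists)

Around GBP → ZAR → NZD → GBP: 1 ÷ 0.045662 × 0.097331 ÷ 2.0777 = 1.025920
Product > 1; profitable direction is GBP → ZAR → NZD → GBP.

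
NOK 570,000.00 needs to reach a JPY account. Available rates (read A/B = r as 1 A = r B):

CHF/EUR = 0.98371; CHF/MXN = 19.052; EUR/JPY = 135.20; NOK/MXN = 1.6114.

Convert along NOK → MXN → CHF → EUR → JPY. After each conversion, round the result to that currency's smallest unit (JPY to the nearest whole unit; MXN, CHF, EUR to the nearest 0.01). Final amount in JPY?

NOK 570,000.00 × 1.6114 = MXN 918,498.00
MXN 918,498.00 ÷ 19.052 = CHF 48,210.06
CHF 48,210.06 × 0.98371 = EUR 47,424.72
EUR 47,424.72 × 135.20 = JPY 6,411,822

JPY 6,411,822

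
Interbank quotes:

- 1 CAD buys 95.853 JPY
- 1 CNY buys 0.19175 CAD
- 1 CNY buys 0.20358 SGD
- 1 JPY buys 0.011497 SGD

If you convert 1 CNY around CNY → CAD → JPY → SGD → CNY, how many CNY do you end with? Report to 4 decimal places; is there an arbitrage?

Around CNY → CAD → JPY → SGD → CNY: 1 × 0.19175 × 95.853 × 0.011497 ÷ 0.20358 = 1.037984
Product > 1; profitable direction is CNY → CAD → JPY → SGD → CNY.

1.0380 (arbitrage exists)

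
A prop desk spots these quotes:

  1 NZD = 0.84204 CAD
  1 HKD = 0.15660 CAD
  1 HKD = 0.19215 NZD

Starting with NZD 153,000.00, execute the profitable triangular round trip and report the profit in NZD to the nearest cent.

Profitable loop is NZD → CAD → HKD → NZD:
NZD 153,000.00 × 0.84204 = CAD 128,832.12
CAD 128,832.12 ÷ 0.15660 = HKD 822,682.76
HKD 822,682.76 × 0.19215 = NZD 158,078.49
Profit = NZD 158,078.49 − NZD 153,000.00

Profit: NZD 5,078.49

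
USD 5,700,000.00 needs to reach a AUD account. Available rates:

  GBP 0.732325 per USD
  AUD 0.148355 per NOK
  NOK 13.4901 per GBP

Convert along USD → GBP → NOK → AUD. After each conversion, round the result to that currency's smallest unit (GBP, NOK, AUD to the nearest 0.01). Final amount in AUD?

USD 5,700,000.00 × 0.732325 = GBP 4,174,252.50
GBP 4,174,252.50 × 13.4901 = NOK 56,311,083.65
NOK 56,311,083.65 × 0.148355 = AUD 8,354,030.81

AUD 8,354,030.81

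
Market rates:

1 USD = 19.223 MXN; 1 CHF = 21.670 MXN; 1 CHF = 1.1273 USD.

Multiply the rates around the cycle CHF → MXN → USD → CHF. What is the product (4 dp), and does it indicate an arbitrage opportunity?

1.0000 (no arbitrage)

Around CHF → MXN → USD → CHF: 1 × 21.670 ÷ 19.223 ÷ 1.1273 = 0.999996
Product ≈ 1 (deviation 0.000%, within rounding noise).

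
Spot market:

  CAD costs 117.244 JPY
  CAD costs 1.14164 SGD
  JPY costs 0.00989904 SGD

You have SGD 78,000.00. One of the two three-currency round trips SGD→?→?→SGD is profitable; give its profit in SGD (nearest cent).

Profit: SGD 1,295.61

Profitable loop is SGD → CAD → JPY → SGD:
SGD 78,000.00 ÷ 1.14164 = CAD 68,322.76
CAD 68,322.76 × 117.244 = JPY 8,010,434
JPY 8,010,434 × 0.00989904 = SGD 79,295.61
Profit = SGD 79,295.61 − SGD 78,000.00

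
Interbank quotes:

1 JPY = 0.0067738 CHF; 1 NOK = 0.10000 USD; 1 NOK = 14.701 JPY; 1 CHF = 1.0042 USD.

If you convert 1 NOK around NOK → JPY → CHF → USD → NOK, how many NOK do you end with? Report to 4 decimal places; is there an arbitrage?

1.0000 (no arbitrage)

Around NOK → JPY → CHF → USD → NOK: 1 × 14.701 × 0.0067738 × 1.0042 ÷ 0.10000 = 0.999999
Product ≈ 1 (deviation 0.000%, within rounding noise).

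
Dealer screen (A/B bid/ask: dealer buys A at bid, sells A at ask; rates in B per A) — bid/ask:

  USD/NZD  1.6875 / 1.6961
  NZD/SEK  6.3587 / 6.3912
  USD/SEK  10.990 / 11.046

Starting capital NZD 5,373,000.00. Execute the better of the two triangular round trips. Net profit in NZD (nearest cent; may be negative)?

Net profit: NZD 74,292.18

Best loop NZD → USD → SEK → NZD:
NZD 5,373,000.00 ÷ 1.6961 (buy USD at ask) = USD 3,167,855.67
USD 3,167,855.67 × 10.990 (sell USD at bid) = SEK 34,814,733.80
SEK 34,814,733.80 ÷ 6.3912 (buy NZD at ask) = NZD 5,447,292.18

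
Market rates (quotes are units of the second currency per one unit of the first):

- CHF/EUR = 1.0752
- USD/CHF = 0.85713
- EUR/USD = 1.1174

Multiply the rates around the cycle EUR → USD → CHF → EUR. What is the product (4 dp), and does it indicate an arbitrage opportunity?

Around EUR → USD → CHF → EUR: 1 × 1.1174 × 0.85713 × 1.0752 = 1.029780
Product > 1; profitable direction is EUR → USD → CHF → EUR.

1.0298 (arbitrage exists)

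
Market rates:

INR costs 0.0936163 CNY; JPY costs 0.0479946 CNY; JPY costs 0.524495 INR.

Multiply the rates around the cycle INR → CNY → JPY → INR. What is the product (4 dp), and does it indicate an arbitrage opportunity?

1.0231 (arbitrage exists)

Around INR → CNY → JPY → INR: 1 × 0.0936163 ÷ 0.0479946 × 0.524495 = 1.023058
Product > 1; profitable direction is INR → CNY → JPY → INR.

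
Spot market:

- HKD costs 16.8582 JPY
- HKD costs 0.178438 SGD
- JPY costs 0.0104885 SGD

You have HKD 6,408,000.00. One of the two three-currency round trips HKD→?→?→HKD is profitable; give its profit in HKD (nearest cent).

Profitable loop is HKD → SGD → JPY → HKD:
HKD 6,408,000.00 × 0.178438 = SGD 1,143,430.70
SGD 1,143,430.70 ÷ 0.0104885 = JPY 109,017,562
JPY 109,017,562 ÷ 16.8582 = HKD 6,466,738.00
Profit = HKD 6,466,738.00 − HKD 6,408,000.00

Profit: HKD 58,738.00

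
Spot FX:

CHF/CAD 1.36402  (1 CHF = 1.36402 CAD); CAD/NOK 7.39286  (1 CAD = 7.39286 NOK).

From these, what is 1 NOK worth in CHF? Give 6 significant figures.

NOK/CHF = 0.0991669

1 NOK ÷ 7.39286 = 0.135266 CAD
0.135266 CAD ÷ 1.36402 = 0.0991669 CHF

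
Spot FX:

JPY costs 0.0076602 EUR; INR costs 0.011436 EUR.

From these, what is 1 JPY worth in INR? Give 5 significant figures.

JPY/INR = 0.66983

1 JPY × 0.0076602 = 0.0076602 EUR
0.0076602 EUR ÷ 0.011436 = 0.669832 INR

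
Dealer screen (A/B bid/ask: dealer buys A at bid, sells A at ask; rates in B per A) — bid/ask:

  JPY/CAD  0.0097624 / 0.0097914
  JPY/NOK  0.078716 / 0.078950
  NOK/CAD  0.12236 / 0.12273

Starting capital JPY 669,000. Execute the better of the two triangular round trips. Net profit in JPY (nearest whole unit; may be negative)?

Best loop JPY → CAD → NOK → JPY:
JPY 669,000 × 0.0097624 (sell JPY at bid) = CAD 6,531.05
CAD 6,531.05 ÷ 0.12273 (buy NOK at ask) = NOK 53,214.74
NOK 53,214.74 ÷ 0.078950 (buy JPY at ask) = JPY 674,031

Net profit: JPY 5,031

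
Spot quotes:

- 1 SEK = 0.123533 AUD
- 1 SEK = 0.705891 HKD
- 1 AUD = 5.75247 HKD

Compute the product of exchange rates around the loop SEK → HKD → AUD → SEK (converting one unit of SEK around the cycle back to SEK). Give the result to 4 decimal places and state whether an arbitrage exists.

0.9933 (arbitrage exists)

Around SEK → HKD → AUD → SEK: 1 × 0.705891 ÷ 5.75247 ÷ 0.123533 = 0.993345
Product < 1; profitable direction is SEK → AUD → HKD → SEK.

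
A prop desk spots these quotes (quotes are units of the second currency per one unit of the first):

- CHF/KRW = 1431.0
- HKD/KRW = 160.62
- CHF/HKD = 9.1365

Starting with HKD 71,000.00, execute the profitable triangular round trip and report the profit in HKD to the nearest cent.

Profit: HKD 1,811.20

Profitable loop is HKD → KRW → CHF → HKD:
HKD 71,000.00 × 160.62 = KRW 11,404,020
KRW 11,404,020 ÷ 1431.0 = CHF 7,969.27
CHF 7,969.27 × 9.1365 = HKD 72,811.20
Profit = HKD 72,811.20 − HKD 71,000.00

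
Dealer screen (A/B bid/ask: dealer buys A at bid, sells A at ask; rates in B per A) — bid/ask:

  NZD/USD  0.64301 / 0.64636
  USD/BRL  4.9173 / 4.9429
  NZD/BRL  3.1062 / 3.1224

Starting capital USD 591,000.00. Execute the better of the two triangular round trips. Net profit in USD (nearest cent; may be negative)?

Best loop USD → BRL → NZD → USD:
USD 591,000.00 × 4.9173 (sell USD at bid) = BRL 2,906,124.30
BRL 2,906,124.30 ÷ 3.1224 (buy NZD at ask) = NZD 930,734.15
NZD 930,734.15 × 0.64301 (sell NZD at bid) = USD 598,471.36

Net profit: USD 7,471.36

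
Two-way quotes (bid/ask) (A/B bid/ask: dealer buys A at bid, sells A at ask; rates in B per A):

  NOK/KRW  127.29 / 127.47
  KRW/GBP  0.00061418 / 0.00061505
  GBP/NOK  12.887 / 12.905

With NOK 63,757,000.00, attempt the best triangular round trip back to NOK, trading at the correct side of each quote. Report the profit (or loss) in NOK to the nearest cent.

Net profit: NOK 477,693.89

Best loop NOK → KRW → GBP → NOK:
NOK 63,757,000.00 × 127.29 (sell NOK at bid) = KRW 8,115,628,530
KRW 8,115,628,530 × 0.00061418 (sell KRW at bid) = GBP 4,984,456.73
GBP 4,984,456.73 × 12.887 (sell GBP at bid) = NOK 64,234,693.89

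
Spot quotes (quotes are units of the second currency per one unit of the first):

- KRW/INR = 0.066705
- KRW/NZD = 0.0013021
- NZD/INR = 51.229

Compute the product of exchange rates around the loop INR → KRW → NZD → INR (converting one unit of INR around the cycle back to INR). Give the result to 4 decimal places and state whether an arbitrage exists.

1.0000 (no arbitrage)

Around INR → KRW → NZD → INR: 1 ÷ 0.066705 × 0.0013021 × 51.229 = 1.000004
Product ≈ 1 (deviation 0.000%, within rounding noise).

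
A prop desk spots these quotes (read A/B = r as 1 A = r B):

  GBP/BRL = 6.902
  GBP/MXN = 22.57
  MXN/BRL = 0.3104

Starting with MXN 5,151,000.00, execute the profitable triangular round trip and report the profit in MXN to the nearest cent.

Profitable loop is MXN → BRL → GBP → MXN:
MXN 5,151,000.00 × 0.3104 = BRL 1,598,870.40
BRL 1,598,870.40 ÷ 6.902 = GBP 231,653.20
GBP 231,653.20 × 22.57 = MXN 5,228,412.77
Profit = MXN 5,228,412.77 − MXN 5,151,000.00

Profit: MXN 77,412.77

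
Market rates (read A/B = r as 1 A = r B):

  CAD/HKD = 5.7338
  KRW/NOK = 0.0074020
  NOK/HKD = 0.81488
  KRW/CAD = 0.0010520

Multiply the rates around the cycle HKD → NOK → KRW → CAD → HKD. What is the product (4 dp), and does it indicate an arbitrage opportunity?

Around HKD → NOK → KRW → CAD → HKD: 1 ÷ 0.81488 ÷ 0.0074020 × 0.0010520 × 5.7338 = 1.000036
Product ≈ 1 (deviation 0.004%, within rounding noise).

1.0000 (no arbitrage)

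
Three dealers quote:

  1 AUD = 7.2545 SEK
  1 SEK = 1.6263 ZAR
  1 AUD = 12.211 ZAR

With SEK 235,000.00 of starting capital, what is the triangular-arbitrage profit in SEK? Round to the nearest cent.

Profitable loop is SEK → AUD → ZAR → SEK:
SEK 235,000.00 ÷ 7.2545 = AUD 32,393.69
AUD 32,393.69 × 12.211 = ZAR 395,559.31
ZAR 395,559.31 ÷ 1.6263 = SEK 243,226.53
Profit = SEK 243,226.53 − SEK 235,000.00

Profit: SEK 8,226.53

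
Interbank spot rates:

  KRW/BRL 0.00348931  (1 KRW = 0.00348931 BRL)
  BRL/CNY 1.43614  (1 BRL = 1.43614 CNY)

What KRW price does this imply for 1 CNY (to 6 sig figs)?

1 CNY ÷ 1.43614 = 0.696311 BRL
0.696311 BRL ÷ 0.00348931 = 199.555 KRW

CNY/KRW = 199.555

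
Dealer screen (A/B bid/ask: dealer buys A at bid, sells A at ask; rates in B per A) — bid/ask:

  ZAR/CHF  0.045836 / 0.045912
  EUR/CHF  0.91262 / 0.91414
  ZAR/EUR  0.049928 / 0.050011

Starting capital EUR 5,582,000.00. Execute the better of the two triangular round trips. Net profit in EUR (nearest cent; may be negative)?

Best loop EUR → ZAR → CHF → EUR:
EUR 5,582,000.00 ÷ 0.050011 (buy ZAR at ask) = ZAR 111,615,444.60
ZAR 111,615,444.60 × 0.045836 (sell ZAR at bid) = CHF 5,116,005.52
CHF 5,116,005.52 ÷ 0.91414 (buy EUR at ask) = EUR 5,596,522.98

Net profit: EUR 14,522.98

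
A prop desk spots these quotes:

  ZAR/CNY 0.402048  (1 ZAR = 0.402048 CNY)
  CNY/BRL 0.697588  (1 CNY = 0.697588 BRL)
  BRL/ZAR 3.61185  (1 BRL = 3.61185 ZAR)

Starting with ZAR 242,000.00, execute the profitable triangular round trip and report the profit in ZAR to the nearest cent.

Profit: ZAR 3,144.40

Profitable loop is ZAR → CNY → BRL → ZAR:
ZAR 242,000.00 × 0.402048 = CNY 97,295.62
CNY 97,295.62 × 0.697588 = BRL 67,872.25
BRL 67,872.25 × 3.61185 = ZAR 245,144.40
Profit = ZAR 245,144.40 − ZAR 242,000.00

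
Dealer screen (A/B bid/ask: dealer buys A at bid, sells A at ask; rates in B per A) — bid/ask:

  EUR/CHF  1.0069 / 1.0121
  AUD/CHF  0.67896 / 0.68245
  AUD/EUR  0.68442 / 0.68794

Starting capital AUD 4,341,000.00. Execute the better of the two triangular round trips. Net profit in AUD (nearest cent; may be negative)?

Net profit: AUD 42,570.35

Best loop AUD → EUR → CHF → AUD:
AUD 4,341,000.00 × 0.68442 (sell AUD at bid) = EUR 2,971,067.22
EUR 2,971,067.22 × 1.0069 (sell EUR at bid) = CHF 2,991,567.58
CHF 2,991,567.58 ÷ 0.68245 (buy AUD at ask) = AUD 4,383,570.35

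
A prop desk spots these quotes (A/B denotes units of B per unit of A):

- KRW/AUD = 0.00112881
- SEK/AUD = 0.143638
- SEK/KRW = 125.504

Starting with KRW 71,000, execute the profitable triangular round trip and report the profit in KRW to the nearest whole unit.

Profitable loop is KRW → SEK → AUD → KRW:
KRW 71,000 ÷ 125.504 = SEK 565.72
SEK 565.72 × 0.143638 = AUD 81.26
AUD 81.26 ÷ 0.00112881 = KRW 71,986
Profit = KRW 71,986 − KRW 71,000

Profit: KRW 986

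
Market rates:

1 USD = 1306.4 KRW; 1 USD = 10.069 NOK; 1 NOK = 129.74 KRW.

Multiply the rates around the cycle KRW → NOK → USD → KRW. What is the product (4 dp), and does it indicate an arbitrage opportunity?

1.0000 (no arbitrage)

Around KRW → NOK → USD → KRW: 1 ÷ 129.74 ÷ 10.069 × 1306.4 = 1.000037
Product ≈ 1 (deviation 0.004%, within rounding noise).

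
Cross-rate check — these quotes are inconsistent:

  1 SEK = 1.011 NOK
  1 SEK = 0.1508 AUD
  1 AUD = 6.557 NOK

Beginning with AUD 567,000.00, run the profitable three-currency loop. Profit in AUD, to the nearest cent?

Profitable loop is AUD → SEK → NOK → AUD:
AUD 567,000.00 ÷ 0.1508 = SEK 3,759,946.95
SEK 3,759,946.95 × 1.011 = NOK 3,801,306.37
NOK 3,801,306.37 ÷ 6.557 = AUD 579,732.56
Profit = AUD 579,732.56 − AUD 567,000.00

Profit: AUD 12,732.56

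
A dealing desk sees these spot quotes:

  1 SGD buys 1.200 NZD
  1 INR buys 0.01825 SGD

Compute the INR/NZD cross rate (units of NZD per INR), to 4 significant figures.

1 INR × 0.01825 = 0.01825 SGD
0.01825 SGD × 1.200 = 0.0219 NZD

INR/NZD = 0.02190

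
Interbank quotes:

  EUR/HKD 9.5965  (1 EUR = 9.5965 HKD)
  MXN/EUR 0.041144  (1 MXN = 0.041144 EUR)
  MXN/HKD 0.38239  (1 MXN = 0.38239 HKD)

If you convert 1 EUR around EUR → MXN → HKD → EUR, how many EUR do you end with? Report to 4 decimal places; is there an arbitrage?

Around EUR → MXN → HKD → EUR: 1 ÷ 0.041144 × 0.38239 ÷ 9.5965 = 0.968472
Product < 1; profitable direction is EUR → HKD → MXN → EUR.

0.9685 (arbitrage exists)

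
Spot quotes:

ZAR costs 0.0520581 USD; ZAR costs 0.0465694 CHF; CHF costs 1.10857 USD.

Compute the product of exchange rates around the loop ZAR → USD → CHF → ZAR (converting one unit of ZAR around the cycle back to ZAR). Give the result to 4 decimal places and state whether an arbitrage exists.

1.0084 (arbitrage exists)

Around ZAR → USD → CHF → ZAR: 1 × 0.0520581 ÷ 1.10857 ÷ 0.0465694 = 1.008381
Product > 1; profitable direction is ZAR → USD → CHF → ZAR.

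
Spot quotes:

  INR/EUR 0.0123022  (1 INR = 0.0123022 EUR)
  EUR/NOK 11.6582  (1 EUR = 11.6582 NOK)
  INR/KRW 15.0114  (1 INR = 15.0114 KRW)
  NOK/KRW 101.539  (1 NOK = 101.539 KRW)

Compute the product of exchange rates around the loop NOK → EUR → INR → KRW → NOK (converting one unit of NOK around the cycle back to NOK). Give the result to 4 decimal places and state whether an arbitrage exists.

1.0308 (arbitrage exists)

Around NOK → EUR → INR → KRW → NOK: 1 ÷ 11.6582 ÷ 0.0123022 × 15.0114 ÷ 101.539 = 1.030799
Product > 1; profitable direction is NOK → EUR → INR → KRW → NOK.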